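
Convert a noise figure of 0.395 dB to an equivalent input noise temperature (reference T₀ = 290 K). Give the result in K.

F = 10^(0.395/10) = 1.09522
T_e = (F − 1)·T₀ = (1.09522 − 1) × 290 = 27.6 K

27.6 K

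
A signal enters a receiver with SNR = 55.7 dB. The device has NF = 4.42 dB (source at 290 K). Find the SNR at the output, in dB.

51.28 dB

By definition F = SNR_in/SNR_out, so in dB: SNR_out = SNR_in − NF
SNR_out = 55.7 − 4.42 = 51.28 dB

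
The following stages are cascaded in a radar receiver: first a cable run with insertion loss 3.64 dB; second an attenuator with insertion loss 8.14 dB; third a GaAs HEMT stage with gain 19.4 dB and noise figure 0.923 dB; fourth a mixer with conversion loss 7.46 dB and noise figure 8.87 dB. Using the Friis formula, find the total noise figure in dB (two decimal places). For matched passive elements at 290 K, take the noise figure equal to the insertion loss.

12.97 dB

Convert to linear (a loss of L dB is a gain of −L dB): F_i = 10^(NF_i/10), G_i = 10^(G_i,dB/10)
  Stage 1: F_1 = 10^(3.64/10) = 2.312, G_1 = 10^(−3.64/10) = 0.4325
  Stage 2: F_2 = 10^(8.14/10) = 6.516, G_2 = 10^(−8.14/10) = 0.1535
  Stage 3: F_3 = 10^(0.923/10) = 1.237, G_3 = 10^(19.4/10) = 87.10
  Stage 4: F_4 = 10^(8.87/10) = 7.709, G_4 = 10^(−7.46/10) = 0.1795
Friis cascade:
  F = 2.312 + (6.516 − 1)/0.4325 + (1.237 − 1)/0.06637 + (7.709 − 1)/5.781 = 19.79
NF = 10 log₁₀(19.79) = 12.97 dB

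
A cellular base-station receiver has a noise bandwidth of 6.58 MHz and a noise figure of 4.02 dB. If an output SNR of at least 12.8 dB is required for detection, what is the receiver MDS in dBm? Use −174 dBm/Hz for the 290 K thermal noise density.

Sensitivity = −174 + 10 log₁₀(B) + NF + SNR_min
= −174 + 68.18 + 4.02 + 12.8
= −89.00 dBm → −89.0 dBm

−89.0 dBm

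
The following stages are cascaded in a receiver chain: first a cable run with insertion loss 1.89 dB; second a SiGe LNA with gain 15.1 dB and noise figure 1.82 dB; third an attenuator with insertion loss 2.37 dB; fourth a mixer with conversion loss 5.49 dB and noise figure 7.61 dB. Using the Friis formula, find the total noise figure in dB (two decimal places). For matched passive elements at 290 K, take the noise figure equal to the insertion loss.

4.44 dB

Convert to linear (a loss of L dB is a gain of −L dB): F_i = 10^(NF_i/10), G_i = 10^(G_i,dB/10)
  Stage 1: F_1 = 10^(1.89/10) = 1.545, G_1 = 10^(−1.89/10) = 0.6471
  Stage 2: F_2 = 10^(1.82/10) = 1.521, G_2 = 10^(15.1/10) = 32.36
  Stage 3: F_3 = 10^(2.37/10) = 1.726, G_3 = 10^(−2.37/10) = 0.5794
  Stage 4: F_4 = 10^(7.61/10) = 5.768, G_4 = 10^(−5.49/10) = 0.2825
Friis cascade:
  F = 1.545 + (1.521 − 1)/0.6471 + (1.726 − 1)/20.94 + (5.768 − 1)/12.13 = 2.777
NF = 10 log₁₀(2.777) = 4.44 dB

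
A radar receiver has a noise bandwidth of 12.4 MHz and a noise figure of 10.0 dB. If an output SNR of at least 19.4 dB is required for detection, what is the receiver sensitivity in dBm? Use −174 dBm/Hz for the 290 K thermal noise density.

Sensitivity = −174 + 10 log₁₀(B) + NF + SNR_min
= −174 + 70.93 + 10.0 + 19.4
= −73.67 dBm → −73.7 dBm

−73.7 dBm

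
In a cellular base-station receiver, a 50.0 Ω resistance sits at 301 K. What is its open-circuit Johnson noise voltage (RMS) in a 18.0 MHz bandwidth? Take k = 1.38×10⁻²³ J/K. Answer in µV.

V_n = √(4kTRB)
4kTRB = 4 × 1.38×10⁻²³ × 301 × 5.00×10¹ × 1.80×10⁷ = 1.50×10⁻¹¹ V²
V_n = √(1.50×10⁻¹¹) = 3.87×10⁻⁶ V = 3.87 µV

3.87 µV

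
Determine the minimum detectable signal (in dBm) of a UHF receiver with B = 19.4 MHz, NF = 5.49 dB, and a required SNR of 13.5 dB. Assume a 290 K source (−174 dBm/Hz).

−82.1 dBm

Sensitivity = −174 + 10 log₁₀(B) + NF + SNR_min
= −174 + 72.88 + 5.49 + 13.5
= −82.13 dBm → −82.1 dBm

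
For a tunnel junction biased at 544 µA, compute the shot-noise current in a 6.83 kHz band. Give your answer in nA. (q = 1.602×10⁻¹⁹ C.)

I_n = √(2qI·B)
2qI·B = 2 × 1.602×10⁻¹⁹ × 5.44×10⁻⁴ × 6.83×10³ = 1.19×10⁻¹⁸ A²
I_n = √(1.19×10⁻¹⁸) = 1.09×10⁻⁹ A = 1.09 nA

1.09 nA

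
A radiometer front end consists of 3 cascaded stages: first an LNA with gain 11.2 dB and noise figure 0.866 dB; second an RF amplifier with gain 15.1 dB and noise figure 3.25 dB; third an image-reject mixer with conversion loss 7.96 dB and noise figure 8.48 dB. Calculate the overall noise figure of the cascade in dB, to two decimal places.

Convert to linear (a loss of L dB is a gain of −L dB): F_i = 10^(NF_i/10), G_i = 10^(G_i,dB/10)
  Stage 1: F_1 = 10^(0.866/10) = 1.221, G_1 = 10^(11.2/10) = 13.18
  Stage 2: F_2 = 10^(3.25/10) = 2.113, G_2 = 10^(15.1/10) = 32.36
  Stage 3: F_3 = 10^(8.48/10) = 7.047, G_3 = 10^(−7.96/10) = 0.1600
Friis cascade:
  F = 1.221 + (2.113 − 1)/13.18 + (7.047 − 1)/426.6 = 1.319
NF = 10 log₁₀(1.319) = 1.20 dB

1.20 dB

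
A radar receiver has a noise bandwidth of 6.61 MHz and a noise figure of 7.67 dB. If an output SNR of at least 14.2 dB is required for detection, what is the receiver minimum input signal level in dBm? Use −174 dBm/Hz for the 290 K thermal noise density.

Sensitivity = −174 + 10 log₁₀(B) + NF + SNR_min
= −174 + 68.2 + 7.67 + 14.2
= −83.93 dBm → −83.9 dBm

−83.9 dBm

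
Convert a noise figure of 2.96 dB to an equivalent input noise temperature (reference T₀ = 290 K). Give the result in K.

F = 10^(2.96/10) = 1.97697
T_e = (F − 1)·T₀ = (1.97697 − 1) × 290 = 283 K

283 K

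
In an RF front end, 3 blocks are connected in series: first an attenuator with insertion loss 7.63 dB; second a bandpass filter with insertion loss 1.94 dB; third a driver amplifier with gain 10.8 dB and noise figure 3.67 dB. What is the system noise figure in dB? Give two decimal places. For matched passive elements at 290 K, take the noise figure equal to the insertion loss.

13.24 dB

Convert to linear (a loss of L dB is a gain of −L dB): F_i = 10^(NF_i/10), G_i = 10^(G_i,dB/10)
  Stage 1: F_1 = 10^(7.63/10) = 5.794, G_1 = 10^(−7.63/10) = 0.1726
  Stage 2: F_2 = 10^(1.94/10) = 1.563, G_2 = 10^(−1.94/10) = 0.6397
  Stage 3: F_3 = 10^(3.67/10) = 2.328, G_3 = 10^(10.8/10) = 12.02
Friis cascade:
  F = 5.794 + (1.563 − 1)/0.1726 + (2.328 − 1)/0.1104 = 21.09
NF = 10 log₁₀(21.09) = 13.24 dB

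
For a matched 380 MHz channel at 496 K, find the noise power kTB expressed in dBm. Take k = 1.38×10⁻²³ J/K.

P_n = kTB = 1.38×10⁻²³ × 496 × 3.80×10⁸ = 2.60×10⁻¹² W
In dBm: 10 log₁₀(2.60×10⁻¹² / 10⁻³) = −85.8 dBm

−85.8 dBm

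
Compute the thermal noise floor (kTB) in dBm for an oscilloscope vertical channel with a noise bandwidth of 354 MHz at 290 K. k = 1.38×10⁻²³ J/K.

−88.5 dBm

P_n = kTB = 1.38×10⁻²³ × 290 × 3.54×10⁸ = 1.42×10⁻¹² W
In dBm: 10 log₁₀(1.42×10⁻¹² / 10⁻³) = −88.5 dBm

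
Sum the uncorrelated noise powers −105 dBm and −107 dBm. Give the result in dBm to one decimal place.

−102.9 dBm

Convert to linear, add, convert back:
P₁ = 3.16×10⁻¹⁴ W, P₂ = 2.00×10⁻¹⁴ W
P_tot = 5.16×10⁻¹⁴ W → 10 log₁₀(P_tot / 10⁻³) = −102.9 dBm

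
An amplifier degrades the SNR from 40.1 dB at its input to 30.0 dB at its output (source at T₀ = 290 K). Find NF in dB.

10.1 dB

NF (dB) = SNR_in(dB) − SNR_out(dB) when the source is at T₀
NF = 40.1 − 30.0 = 10.1 dB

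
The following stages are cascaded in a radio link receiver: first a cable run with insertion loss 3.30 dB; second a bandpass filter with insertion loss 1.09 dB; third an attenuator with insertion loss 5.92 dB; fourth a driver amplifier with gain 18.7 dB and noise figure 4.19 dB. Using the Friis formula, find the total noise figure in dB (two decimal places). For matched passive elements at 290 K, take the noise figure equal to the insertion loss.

14.50 dB

Convert to linear (a loss of L dB is a gain of −L dB): F_i = 10^(NF_i/10), G_i = 10^(G_i,dB/10)
  Stage 1: F_1 = 10^(3.30/10) = 2.138, G_1 = 10^(−3.30/10) = 0.4677
  Stage 2: F_2 = 10^(1.09/10) = 1.285, G_2 = 10^(−1.09/10) = 0.7780
  Stage 3: F_3 = 10^(5.92/10) = 3.908, G_3 = 10^(−5.92/10) = 0.2559
  Stage 4: F_4 = 10^(4.19/10) = 2.624, G_4 = 10^(18.7/10) = 74.13
Friis cascade:
  F = 2.138 + (1.285 − 1)/0.4677 + (3.908 − 1)/0.3639 + (2.624 − 1)/0.09311 = 28.18
NF = 10 log₁₀(28.18) = 14.50 dB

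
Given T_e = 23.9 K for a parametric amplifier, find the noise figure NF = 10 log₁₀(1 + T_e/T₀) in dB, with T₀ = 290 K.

F = 1 + T_e/T₀ = 1 + 23.9/290 = 1.08241
NF = 10 log₁₀(1.08241) = 0.344 dB

0.344 dB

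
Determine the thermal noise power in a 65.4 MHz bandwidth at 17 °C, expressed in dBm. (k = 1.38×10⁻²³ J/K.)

T = 17 °C + 273.15 = 290.15 K
P_n = kTB = 1.38×10⁻²³ × 290.15 × 6.54×10⁷ = 2.62×10⁻¹³ W
In dBm: 10 log₁₀(2.62×10⁻¹³ / 10⁻³) = −95.8 dBm

−95.8 dBm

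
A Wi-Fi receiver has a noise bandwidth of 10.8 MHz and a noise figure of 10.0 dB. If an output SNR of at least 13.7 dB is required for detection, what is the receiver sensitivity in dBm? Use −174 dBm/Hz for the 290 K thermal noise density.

−80.0 dBm

Sensitivity = −174 + 10 log₁₀(B) + NF + SNR_min
= −174 + 70.33 + 10.0 + 13.7
= −79.97 dBm → −80.0 dBm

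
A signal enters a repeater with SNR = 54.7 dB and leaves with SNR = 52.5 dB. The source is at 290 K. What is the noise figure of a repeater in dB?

2.2 dB

NF (dB) = SNR_in(dB) − SNR_out(dB) when the source is at T₀
NF = 54.7 − 52.5 = 2.2 dB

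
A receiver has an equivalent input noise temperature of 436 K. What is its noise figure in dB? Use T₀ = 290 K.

3.99 dB

F = 1 + T_e/T₀ = 1 + 436/290 = 2.50345
NF = 10 log₁₀(2.50345) = 3.99 dB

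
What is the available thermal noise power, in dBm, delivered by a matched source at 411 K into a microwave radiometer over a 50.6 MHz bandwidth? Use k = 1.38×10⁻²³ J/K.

−95.4 dBm

P_n = kTB = 1.38×10⁻²³ × 411 × 5.06×10⁷ = 2.87×10⁻¹³ W
In dBm: 10 log₁₀(2.87×10⁻¹³ / 10⁻³) = −95.4 dBm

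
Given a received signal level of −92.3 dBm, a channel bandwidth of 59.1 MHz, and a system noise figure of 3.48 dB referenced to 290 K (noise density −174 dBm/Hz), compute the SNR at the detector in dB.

Noise floor: N = −174 + 10 log₁₀(B) + NF
10 log₁₀(5.91×10⁷) = 77.72 dB
N = −174 + 77.72 + 3.48 = −92.80 dBm
SNR = P_sig − N = −92.3 − (−92.80) = 0.50 dB → 0.5 dB

0.5 dB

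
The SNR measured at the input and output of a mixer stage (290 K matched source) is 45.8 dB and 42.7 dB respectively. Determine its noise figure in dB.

3.1 dB

NF (dB) = SNR_in(dB) − SNR_out(dB) when the source is at T₀
NF = 45.8 − 42.7 = 3.1 dB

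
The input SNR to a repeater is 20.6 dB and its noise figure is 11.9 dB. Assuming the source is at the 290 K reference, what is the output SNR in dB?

By definition F = SNR_in/SNR_out, so in dB: SNR_out = SNR_in − NF
SNR_out = 20.6 − 11.9 = 8.7 dB

8.7 dB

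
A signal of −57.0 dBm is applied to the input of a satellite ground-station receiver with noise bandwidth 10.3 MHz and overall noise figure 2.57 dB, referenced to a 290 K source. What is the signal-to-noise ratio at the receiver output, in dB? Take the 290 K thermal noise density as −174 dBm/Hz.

44.3 dB

Noise floor: N = −174 + 10 log₁₀(B) + NF
10 log₁₀(1.03×10⁷) = 70.13 dB
N = −174 + 70.13 + 2.57 = −101.30 dBm
SNR = P_sig − N = −57.0 − (−101.30) = 44.30 dB → 44.3 dB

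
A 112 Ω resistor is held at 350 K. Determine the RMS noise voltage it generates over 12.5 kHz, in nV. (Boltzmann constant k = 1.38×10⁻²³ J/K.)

164 nV

V_n = √(4kTRB)
4kTRB = 4 × 1.38×10⁻²³ × 350 × 1.12×10² × 1.25×10⁴ = 2.70×10⁻¹⁴ V²
V_n = √(2.70×10⁻¹⁴) = 1.64×10⁻⁷ V = 164 nV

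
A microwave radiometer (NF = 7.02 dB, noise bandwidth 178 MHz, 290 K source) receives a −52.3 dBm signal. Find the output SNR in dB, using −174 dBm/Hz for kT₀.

32.2 dB

Noise floor: N = −174 + 10 log₁₀(B) + NF
10 log₁₀(1.78×10⁸) = 82.5 dB
N = −174 + 82.5 + 7.02 = −84.48 dBm
SNR = P_sig − N = −52.3 − (−84.48) = 32.18 dB → 32.2 dB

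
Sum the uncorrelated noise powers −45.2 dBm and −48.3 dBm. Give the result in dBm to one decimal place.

−43.5 dBm

Convert to linear, add, convert back:
P₁ = 3.02×10⁻⁸ W, P₂ = 1.48×10⁻⁸ W
P_tot = 4.50×10⁻⁸ W → 10 log₁₀(P_tot / 10⁻³) = −43.5 dBm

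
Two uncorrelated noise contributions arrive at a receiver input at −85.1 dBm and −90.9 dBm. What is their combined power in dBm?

Convert to linear, add, convert back:
P₁ = 3.09×10⁻¹² W, P₂ = 8.13×10⁻¹³ W
P_tot = 3.90×10⁻¹² W → 10 log₁₀(P_tot / 10⁻³) = −84.1 dBm

−84.1 dBm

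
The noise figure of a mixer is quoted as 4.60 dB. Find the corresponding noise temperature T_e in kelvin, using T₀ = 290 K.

546 K

F = 10^(4.60/10) = 2.88403
T_e = (F − 1)·T₀ = (2.88403 − 1) × 290 = 546 K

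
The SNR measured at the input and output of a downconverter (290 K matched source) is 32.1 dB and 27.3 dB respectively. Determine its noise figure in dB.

NF (dB) = SNR_in(dB) − SNR_out(dB) when the source is at T₀
NF = 32.1 − 27.3 = 4.8 dB

4.8 dB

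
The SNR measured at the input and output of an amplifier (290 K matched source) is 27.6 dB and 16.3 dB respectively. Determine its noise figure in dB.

11.3 dB

NF (dB) = SNR_in(dB) − SNR_out(dB) when the source is at T₀
NF = 27.6 − 16.3 = 11.3 dB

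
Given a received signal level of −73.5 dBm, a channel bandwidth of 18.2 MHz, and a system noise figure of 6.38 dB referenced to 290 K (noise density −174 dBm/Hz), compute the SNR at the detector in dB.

21.5 dB

Noise floor: N = −174 + 10 log₁₀(B) + NF
10 log₁₀(1.82×10⁷) = 72.6 dB
N = −174 + 72.6 + 6.38 = −95.02 dBm
SNR = P_sig − N = −73.5 − (−95.02) = 21.52 dB → 21.5 dB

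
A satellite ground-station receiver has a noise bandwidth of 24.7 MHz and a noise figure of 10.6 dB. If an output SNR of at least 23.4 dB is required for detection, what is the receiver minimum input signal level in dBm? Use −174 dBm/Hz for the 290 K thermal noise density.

−66.1 dBm

Sensitivity = −174 + 10 log₁₀(B) + NF + SNR_min
= −174 + 73.93 + 10.6 + 23.4
= −66.07 dBm → −66.1 dBm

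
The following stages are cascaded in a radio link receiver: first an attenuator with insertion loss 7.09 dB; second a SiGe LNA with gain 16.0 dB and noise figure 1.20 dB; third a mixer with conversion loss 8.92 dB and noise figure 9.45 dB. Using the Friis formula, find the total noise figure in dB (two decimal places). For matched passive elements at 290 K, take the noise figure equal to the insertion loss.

Convert to linear (a loss of L dB is a gain of −L dB): F_i = 10^(NF_i/10), G_i = 10^(G_i,dB/10)
  Stage 1: F_1 = 10^(7.09/10) = 5.117, G_1 = 10^(−7.09/10) = 0.1954
  Stage 2: F_2 = 10^(1.20/10) = 1.318, G_2 = 10^(16.0/10) = 39.81
  Stage 3: F_3 = 10^(9.45/10) = 8.810, G_3 = 10^(−8.92/10) = 0.1282
Friis cascade:
  F = 5.117 + (1.318 − 1)/0.1954 + (8.810 − 1)/7.780 = 7.749
NF = 10 log₁₀(7.749) = 8.89 dB

8.89 dB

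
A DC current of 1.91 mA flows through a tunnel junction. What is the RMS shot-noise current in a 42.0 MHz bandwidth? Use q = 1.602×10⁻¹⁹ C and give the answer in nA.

I_n = √(2qI·B)
2qI·B = 2 × 1.602×10⁻¹⁹ × 1.91×10⁻³ × 4.20×10⁷ = 2.57×10⁻¹⁴ A²
I_n = √(2.57×10⁻¹⁴) = 1.60×10⁻⁷ A = 160 nA

160 nA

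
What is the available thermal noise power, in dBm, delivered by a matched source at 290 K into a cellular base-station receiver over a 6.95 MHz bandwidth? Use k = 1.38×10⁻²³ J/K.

−105.6 dBm

P_n = kTB = 1.38×10⁻²³ × 290 × 6.95×10⁶ = 2.78×10⁻¹⁴ W
In dBm: 10 log₁₀(2.78×10⁻¹⁴ / 10⁻³) = −105.6 dBm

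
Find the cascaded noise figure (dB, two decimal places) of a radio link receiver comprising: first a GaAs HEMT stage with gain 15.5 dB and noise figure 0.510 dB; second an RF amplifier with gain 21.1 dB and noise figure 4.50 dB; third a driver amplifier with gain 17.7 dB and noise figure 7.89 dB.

0.71 dB

Convert to linear (a loss of L dB is a gain of −L dB): F_i = 10^(NF_i/10), G_i = 10^(G_i,dB/10)
  Stage 1: F_1 = 10^(0.510/10) = 1.125, G_1 = 10^(15.5/10) = 35.48
  Stage 2: F_2 = 10^(4.50/10) = 2.818, G_2 = 10^(21.1/10) = 128.8
  Stage 3: F_3 = 10^(7.89/10) = 6.152, G_3 = 10^(17.7/10) = 58.88
Friis cascade:
  F = 1.125 + (2.818 − 1)/35.48 + (6.152 − 1)/4571 = 1.177
NF = 10 log₁₀(1.177) = 0.71 dB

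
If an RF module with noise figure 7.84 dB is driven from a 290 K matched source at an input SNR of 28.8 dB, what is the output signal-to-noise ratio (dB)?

20.96 dB

By definition F = SNR_in/SNR_out, so in dB: SNR_out = SNR_in − NF
SNR_out = 28.8 − 7.84 = 20.96 dB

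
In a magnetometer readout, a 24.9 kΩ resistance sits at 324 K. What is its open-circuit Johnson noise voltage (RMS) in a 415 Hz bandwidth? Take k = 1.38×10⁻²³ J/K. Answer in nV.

V_n = √(4kTRB)
4kTRB = 4 × 1.38×10⁻²³ × 324 × 2.49×10⁴ × 4.15×10² = 1.85×10⁻¹³ V²
V_n = √(1.85×10⁻¹³) = 4.30×10⁻⁷ V = 430 nV

430 nV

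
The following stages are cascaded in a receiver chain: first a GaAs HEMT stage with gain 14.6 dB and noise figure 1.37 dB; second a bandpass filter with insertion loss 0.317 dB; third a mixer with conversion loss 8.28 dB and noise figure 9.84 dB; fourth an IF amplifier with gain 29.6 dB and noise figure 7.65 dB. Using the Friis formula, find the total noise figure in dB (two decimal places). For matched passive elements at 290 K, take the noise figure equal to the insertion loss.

4.63 dB

Convert to linear (a loss of L dB is a gain of −L dB): F_i = 10^(NF_i/10), G_i = 10^(G_i,dB/10)
  Stage 1: F_1 = 10^(1.37/10) = 1.371, G_1 = 10^(14.6/10) = 28.84
  Stage 2: F_2 = 10^(0.317/10) = 1.076, G_2 = 10^(−0.317/10) = 0.9296
  Stage 3: F_3 = 10^(9.84/10) = 9.638, G_3 = 10^(−8.28/10) = 0.1486
  Stage 4: F_4 = 10^(7.65/10) = 5.821, G_4 = 10^(29.6/10) = 912.0
Friis cascade:
  F = 1.371 + (1.076 − 1)/28.84 + (9.638 − 1)/26.81 + (5.821 − 1)/3.984 = 2.906
NF = 10 log₁₀(2.906) = 4.63 dB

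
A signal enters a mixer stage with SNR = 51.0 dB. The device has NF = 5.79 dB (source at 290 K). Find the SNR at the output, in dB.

45.21 dB

By definition F = SNR_in/SNR_out, so in dB: SNR_out = SNR_in − NF
SNR_out = 51.0 − 5.79 = 45.21 dB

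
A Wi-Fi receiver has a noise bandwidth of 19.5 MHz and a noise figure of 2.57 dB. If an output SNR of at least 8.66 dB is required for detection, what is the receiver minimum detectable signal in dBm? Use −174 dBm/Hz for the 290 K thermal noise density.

−89.9 dBm

Sensitivity = −174 + 10 log₁₀(B) + NF + SNR_min
= −174 + 72.9 + 2.57 + 8.66
= −89.87 dBm → −89.9 dBm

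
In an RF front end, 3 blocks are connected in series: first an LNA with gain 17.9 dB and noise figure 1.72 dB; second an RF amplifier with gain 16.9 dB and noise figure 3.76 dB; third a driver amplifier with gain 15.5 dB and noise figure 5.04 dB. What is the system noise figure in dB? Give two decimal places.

Convert to linear (a loss of L dB is a gain of −L dB): F_i = 10^(NF_i/10), G_i = 10^(G_i,dB/10)
  Stage 1: F_1 = 10^(1.72/10) = 1.486, G_1 = 10^(17.9/10) = 61.66
  Stage 2: F_2 = 10^(3.76/10) = 2.377, G_2 = 10^(16.9/10) = 48.98
  Stage 3: F_3 = 10^(5.04/10) = 3.192, G_3 = 10^(15.5/10) = 35.48
Friis cascade:
  F = 1.486 + (2.377 − 1)/61.66 + (3.192 − 1)/3020 = 1.509
NF = 10 log₁₀(1.509) = 1.79 dB

1.79 dB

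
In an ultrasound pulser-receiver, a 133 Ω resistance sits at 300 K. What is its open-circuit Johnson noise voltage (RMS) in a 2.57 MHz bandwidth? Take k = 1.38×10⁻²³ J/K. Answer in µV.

V_n = √(4kTRB)
4kTRB = 4 × 1.38×10⁻²³ × 300 × 1.33×10² × 2.57×10⁶ = 5.66×10⁻¹² V²
V_n = √(5.66×10⁻¹²) = 2.38×10⁻⁶ V = 2.38 µV

2.38 µV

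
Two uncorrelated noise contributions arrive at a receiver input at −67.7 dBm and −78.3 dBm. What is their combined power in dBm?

−67.3 dBm

Convert to linear, add, convert back:
P₁ = 1.70×10⁻¹⁰ W, P₂ = 1.48×10⁻¹¹ W
P_tot = 1.85×10⁻¹⁰ W → 10 log₁₀(P_tot / 10⁻³) = −67.3 dBm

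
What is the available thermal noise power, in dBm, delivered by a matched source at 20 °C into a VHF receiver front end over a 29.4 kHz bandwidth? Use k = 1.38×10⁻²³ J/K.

T = 20 °C + 273.15 = 293.15 K
P_n = kTB = 1.38×10⁻²³ × 293.15 × 2.94×10⁴ = 1.19×10⁻¹⁶ W
In dBm: 10 log₁₀(1.19×10⁻¹⁶ / 10⁻³) = −129.2 dBm

−129.2 dBm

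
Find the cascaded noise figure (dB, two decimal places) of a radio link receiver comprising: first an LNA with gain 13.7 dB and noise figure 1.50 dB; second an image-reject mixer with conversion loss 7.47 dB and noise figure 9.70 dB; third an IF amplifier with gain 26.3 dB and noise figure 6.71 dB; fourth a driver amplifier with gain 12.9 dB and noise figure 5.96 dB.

4.23 dB

Convert to linear (a loss of L dB is a gain of −L dB): F_i = 10^(NF_i/10), G_i = 10^(G_i,dB/10)
  Stage 1: F_1 = 10^(1.50/10) = 1.413, G_1 = 10^(13.7/10) = 23.44
  Stage 2: F_2 = 10^(9.70/10) = 9.333, G_2 = 10^(−7.47/10) = 0.1791
  Stage 3: F_3 = 10^(6.71/10) = 4.688, G_3 = 10^(26.3/10) = 426.6
  Stage 4: F_4 = 10^(5.96/10) = 3.945, G_4 = 10^(12.9/10) = 19.50
Friis cascade:
  F = 1.413 + (9.333 − 1)/23.44 + (4.688 − 1)/4.198 + (3.945 − 1)/1791 = 2.648
NF = 10 log₁₀(2.648) = 4.23 dB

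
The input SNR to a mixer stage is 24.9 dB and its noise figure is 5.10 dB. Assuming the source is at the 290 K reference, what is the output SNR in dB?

19.80 dB

By definition F = SNR_in/SNR_out, so in dB: SNR_out = SNR_in − NF
SNR_out = 24.9 − 5.10 = 19.80 dB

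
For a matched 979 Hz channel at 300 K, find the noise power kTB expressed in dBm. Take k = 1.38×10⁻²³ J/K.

−143.9 dBm

P_n = kTB = 1.38×10⁻²³ × 300 × 9.79×10² = 4.05×10⁻¹⁸ W
In dBm: 10 log₁₀(4.05×10⁻¹⁸ / 10⁻³) = −143.9 dBm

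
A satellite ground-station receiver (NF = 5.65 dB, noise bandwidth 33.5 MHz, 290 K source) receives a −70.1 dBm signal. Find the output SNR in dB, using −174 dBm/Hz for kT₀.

23.0 dB

Noise floor: N = −174 + 10 log₁₀(B) + NF
10 log₁₀(3.35×10⁷) = 75.25 dB
N = −174 + 75.25 + 5.65 = −93.10 dBm
SNR = P_sig − N = −70.1 − (−93.10) = 23.00 dB → 23.0 dB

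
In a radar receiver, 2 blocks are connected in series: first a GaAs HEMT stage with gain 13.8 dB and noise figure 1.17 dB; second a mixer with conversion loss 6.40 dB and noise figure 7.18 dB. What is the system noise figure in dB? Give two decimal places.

1.72 dB

Convert to linear (a loss of L dB is a gain of −L dB): F_i = 10^(NF_i/10), G_i = 10^(G_i,dB/10)
  Stage 1: F_1 = 10^(1.17/10) = 1.309, G_1 = 10^(13.8/10) = 23.99
  Stage 2: F_2 = 10^(7.18/10) = 5.224, G_2 = 10^(−6.40/10) = 0.2291
Friis cascade:
  F = 1.309 + (5.224 − 1)/23.99 = 1.485
NF = 10 log₁₀(1.485) = 1.72 dB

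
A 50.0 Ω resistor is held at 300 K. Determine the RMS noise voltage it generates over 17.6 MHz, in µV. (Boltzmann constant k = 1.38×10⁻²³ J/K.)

V_n = √(4kTRB)
4kTRB = 4 × 1.38×10⁻²³ × 300 × 5.00×10¹ × 1.76×10⁷ = 1.46×10⁻¹¹ V²
V_n = √(1.46×10⁻¹¹) = 3.82×10⁻⁶ V = 3.82 µV

3.82 µV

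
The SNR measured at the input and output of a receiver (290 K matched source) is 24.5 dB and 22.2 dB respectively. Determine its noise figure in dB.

2.3 dB

NF (dB) = SNR_in(dB) − SNR_out(dB) when the source is at T₀
NF = 24.5 − 22.2 = 2.3 dB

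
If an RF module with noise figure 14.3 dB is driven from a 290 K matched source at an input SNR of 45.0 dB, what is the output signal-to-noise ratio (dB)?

30.7 dB

By definition F = SNR_in/SNR_out, so in dB: SNR_out = SNR_in − NF
SNR_out = 45.0 − 14.3 = 30.7 dB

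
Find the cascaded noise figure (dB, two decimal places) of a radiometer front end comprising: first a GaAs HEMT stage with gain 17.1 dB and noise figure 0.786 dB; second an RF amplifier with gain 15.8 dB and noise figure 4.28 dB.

0.90 dB

Convert to linear (a loss of L dB is a gain of −L dB): F_i = 10^(NF_i/10), G_i = 10^(G_i,dB/10)
  Stage 1: F_1 = 10^(0.786/10) = 1.198, G_1 = 10^(17.1/10) = 51.29
  Stage 2: F_2 = 10^(4.28/10) = 2.679, G_2 = 10^(15.8/10) = 38.02
Friis cascade:
  F = 1.198 + (2.679 − 1)/51.29 = 1.231
NF = 10 log₁₀(1.231) = 0.90 dB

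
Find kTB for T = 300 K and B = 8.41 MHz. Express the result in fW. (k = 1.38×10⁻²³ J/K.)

34.8 fW

P_n = kTB = 1.38×10⁻²³ × 300 × 8.41×10⁶ = 3.48×10⁻¹⁴ W = 34.8 fW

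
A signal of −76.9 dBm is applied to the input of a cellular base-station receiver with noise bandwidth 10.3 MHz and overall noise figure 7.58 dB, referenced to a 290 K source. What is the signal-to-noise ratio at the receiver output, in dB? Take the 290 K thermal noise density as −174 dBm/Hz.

Noise floor: N = −174 + 10 log₁₀(B) + NF
10 log₁₀(1.03×10⁷) = 70.13 dB
N = −174 + 70.13 + 7.58 = −96.29 dBm
SNR = P_sig − N = −76.9 − (−96.29) = 19.39 dB → 19.4 dB

19.4 dB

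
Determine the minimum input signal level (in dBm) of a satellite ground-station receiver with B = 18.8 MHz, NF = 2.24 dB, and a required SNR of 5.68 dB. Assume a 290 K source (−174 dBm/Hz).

Sensitivity = −174 + 10 log₁₀(B) + NF + SNR_min
= −174 + 72.74 + 2.24 + 5.68
= −93.34 dBm → −93.3 dBm

−93.3 dBm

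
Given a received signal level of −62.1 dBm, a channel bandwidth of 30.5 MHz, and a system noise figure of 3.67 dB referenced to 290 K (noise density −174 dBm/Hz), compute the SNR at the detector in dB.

33.4 dB

Noise floor: N = −174 + 10 log₁₀(B) + NF
10 log₁₀(3.05×10⁷) = 74.84 dB
N = −174 + 74.84 + 3.67 = −95.49 dBm
SNR = P_sig − N = −62.1 − (−95.49) = 33.39 dB → 33.4 dB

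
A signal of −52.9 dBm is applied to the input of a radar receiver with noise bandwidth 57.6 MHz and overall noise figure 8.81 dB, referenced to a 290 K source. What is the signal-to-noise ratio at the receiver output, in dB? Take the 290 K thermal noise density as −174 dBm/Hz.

Noise floor: N = −174 + 10 log₁₀(B) + NF
10 log₁₀(5.76×10⁷) = 77.6 dB
N = −174 + 77.6 + 8.81 = −87.59 dBm
SNR = P_sig − N = −52.9 − (−87.59) = 34.69 dB → 34.7 dB

34.7 dB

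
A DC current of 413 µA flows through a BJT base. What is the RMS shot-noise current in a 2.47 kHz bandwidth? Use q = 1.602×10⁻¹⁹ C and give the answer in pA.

572 pA

I_n = √(2qI·B)
2qI·B = 2 × 1.602×10⁻¹⁹ × 4.13×10⁻⁴ × 2.47×10³ = 3.27×10⁻¹⁹ A²
I_n = √(3.27×10⁻¹⁹) = 5.72×10⁻¹⁰ A = 572 pA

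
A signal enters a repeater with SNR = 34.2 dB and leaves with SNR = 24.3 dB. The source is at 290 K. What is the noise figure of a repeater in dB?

9.9 dB

NF (dB) = SNR_in(dB) − SNR_out(dB) when the source is at T₀
NF = 34.2 − 24.3 = 9.9 dB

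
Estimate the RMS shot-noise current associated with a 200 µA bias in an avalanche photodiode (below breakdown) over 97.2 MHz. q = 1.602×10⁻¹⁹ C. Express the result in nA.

78.9 nA

I_n = √(2qI·B)
2qI·B = 2 × 1.602×10⁻¹⁹ × 2.00×10⁻⁴ × 9.72×10⁷ = 6.23×10⁻¹⁵ A²
I_n = √(6.23×10⁻¹⁵) = 7.89×10⁻⁸ A = 78.9 nA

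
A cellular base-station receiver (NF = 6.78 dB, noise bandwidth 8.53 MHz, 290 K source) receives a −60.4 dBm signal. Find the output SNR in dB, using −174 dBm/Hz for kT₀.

Noise floor: N = −174 + 10 log₁₀(B) + NF
10 log₁₀(8.53×10⁶) = 69.31 dB
N = −174 + 69.31 + 6.78 = −97.91 dBm
SNR = P_sig − N = −60.4 − (−97.91) = 37.51 dB → 37.5 dB

37.5 dB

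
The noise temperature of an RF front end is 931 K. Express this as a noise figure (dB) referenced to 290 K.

F = 1 + T_e/T₀ = 1 + 931/290 = 4.21034
NF = 10 log₁₀(4.21034) = 6.24 dB

6.24 dB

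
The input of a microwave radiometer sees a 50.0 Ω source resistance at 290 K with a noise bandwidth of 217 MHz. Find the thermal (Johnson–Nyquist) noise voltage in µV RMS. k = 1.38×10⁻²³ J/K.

13.2 µV

V_n = √(4kTRB)
4kTRB = 4 × 1.38×10⁻²³ × 290 × 5.00×10¹ × 2.17×10⁸ = 1.74×10⁻¹⁰ V²
V_n = √(1.74×10⁻¹⁰) = 1.32×10⁻⁵ V = 13.2 µV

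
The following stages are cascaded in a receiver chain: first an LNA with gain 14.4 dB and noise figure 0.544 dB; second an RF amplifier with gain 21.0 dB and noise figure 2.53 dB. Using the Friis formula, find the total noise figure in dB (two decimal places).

0.65 dB

Convert to linear (a loss of L dB is a gain of −L dB): F_i = 10^(NF_i/10), G_i = 10^(G_i,dB/10)
  Stage 1: F_1 = 10^(0.544/10) = 1.133, G_1 = 10^(14.4/10) = 27.54
  Stage 2: F_2 = 10^(2.53/10) = 1.791, G_2 = 10^(21.0/10) = 125.9
Friis cascade:
  F = 1.133 + (1.791 − 1)/27.54 = 1.162
NF = 10 log₁₀(1.162) = 0.65 dB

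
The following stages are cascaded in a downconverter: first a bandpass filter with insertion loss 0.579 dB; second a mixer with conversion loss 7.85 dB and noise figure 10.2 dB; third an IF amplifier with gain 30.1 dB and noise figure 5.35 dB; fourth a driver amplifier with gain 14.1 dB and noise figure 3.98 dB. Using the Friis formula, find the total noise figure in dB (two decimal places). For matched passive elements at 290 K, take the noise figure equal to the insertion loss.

14.61 dB

Convert to linear (a loss of L dB is a gain of −L dB): F_i = 10^(NF_i/10), G_i = 10^(G_i,dB/10)
  Stage 1: F_1 = 10^(0.579/10) = 1.143, G_1 = 10^(−0.579/10) = 0.8752
  Stage 2: F_2 = 10^(10.2/10) = 10.47, G_2 = 10^(−7.85/10) = 0.1641
  Stage 3: F_3 = 10^(5.35/10) = 3.428, G_3 = 10^(30.1/10) = 1023
  Stage 4: F_4 = 10^(3.98/10) = 2.500, G_4 = 10^(14.1/10) = 25.70
Friis cascade:
  F = 1.143 + (10.47 − 1)/0.8752 + (3.428 − 1)/0.1436 + (2.500 − 1)/146.9 = 28.88
NF = 10 log₁₀(28.88) = 14.61 dB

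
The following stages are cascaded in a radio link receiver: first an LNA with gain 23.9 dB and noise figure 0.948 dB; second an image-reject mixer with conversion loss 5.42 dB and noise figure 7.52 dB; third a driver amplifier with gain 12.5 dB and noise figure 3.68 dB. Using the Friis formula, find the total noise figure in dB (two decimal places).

Convert to linear (a loss of L dB is a gain of −L dB): F_i = 10^(NF_i/10), G_i = 10^(G_i,dB/10)
  Stage 1: F_1 = 10^(0.948/10) = 1.244, G_1 = 10^(23.9/10) = 245.5
  Stage 2: F_2 = 10^(7.52/10) = 5.649, G_2 = 10^(−5.42/10) = 0.2871
  Stage 3: F_3 = 10^(3.68/10) = 2.333, G_3 = 10^(12.5/10) = 17.78
Friis cascade:
  F = 1.244 + (5.649 − 1)/245.5 + (2.333 − 1)/70.47 = 1.282
NF = 10 log₁₀(1.282) = 1.08 dB

1.08 dB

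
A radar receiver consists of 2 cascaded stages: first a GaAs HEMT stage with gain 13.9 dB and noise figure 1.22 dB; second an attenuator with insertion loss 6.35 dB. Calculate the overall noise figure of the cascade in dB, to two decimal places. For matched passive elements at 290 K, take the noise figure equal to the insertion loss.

Convert to linear (a loss of L dB is a gain of −L dB): F_i = 10^(NF_i/10), G_i = 10^(G_i,dB/10)
  Stage 1: F_1 = 10^(1.22/10) = 1.324, G_1 = 10^(13.9/10) = 24.55
  Stage 2: F_2 = 10^(6.35/10) = 4.315, G_2 = 10^(−6.35/10) = 0.2317
Friis cascade:
  F = 1.324 + (4.315 − 1)/24.55 = 1.459
NF = 10 log₁₀(1.459) = 1.64 dB

1.64 dB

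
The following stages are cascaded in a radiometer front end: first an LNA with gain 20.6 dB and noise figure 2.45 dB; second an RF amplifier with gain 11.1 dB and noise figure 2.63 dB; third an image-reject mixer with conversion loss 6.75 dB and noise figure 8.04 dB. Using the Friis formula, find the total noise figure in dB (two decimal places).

2.48 dB

Convert to linear (a loss of L dB is a gain of −L dB): F_i = 10^(NF_i/10), G_i = 10^(G_i,dB/10)
  Stage 1: F_1 = 10^(2.45/10) = 1.758, G_1 = 10^(20.6/10) = 114.8
  Stage 2: F_2 = 10^(2.63/10) = 1.832, G_2 = 10^(11.1/10) = 12.88
  Stage 3: F_3 = 10^(8.04/10) = 6.368, G_3 = 10^(−6.75/10) = 0.2113
Friis cascade:
  F = 1.758 + (1.832 − 1)/114.8 + (6.368 − 1)/1479 = 1.769
NF = 10 log₁₀(1.769) = 2.48 dB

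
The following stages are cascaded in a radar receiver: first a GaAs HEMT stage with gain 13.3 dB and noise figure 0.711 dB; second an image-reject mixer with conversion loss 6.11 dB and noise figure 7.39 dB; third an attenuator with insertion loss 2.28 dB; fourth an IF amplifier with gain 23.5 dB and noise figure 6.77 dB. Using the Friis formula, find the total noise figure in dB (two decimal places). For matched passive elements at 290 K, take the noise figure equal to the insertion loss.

4.36 dB

Convert to linear (a loss of L dB is a gain of −L dB): F_i = 10^(NF_i/10), G_i = 10^(G_i,dB/10)
  Stage 1: F_1 = 10^(0.711/10) = 1.178, G_1 = 10^(13.3/10) = 21.38
  Stage 2: F_2 = 10^(7.39/10) = 5.483, G_2 = 10^(−6.11/10) = 0.2449
  Stage 3: F_3 = 10^(2.28/10) = 1.690, G_3 = 10^(−2.28/10) = 0.5916
  Stage 4: F_4 = 10^(6.77/10) = 4.753, G_4 = 10^(23.5/10) = 223.9
Friis cascade:
  F = 1.178 + (5.483 − 1)/21.38 + (1.690 − 1)/5.236 + (4.753 − 1)/3.097 = 2.731
NF = 10 log₁₀(2.731) = 4.36 dB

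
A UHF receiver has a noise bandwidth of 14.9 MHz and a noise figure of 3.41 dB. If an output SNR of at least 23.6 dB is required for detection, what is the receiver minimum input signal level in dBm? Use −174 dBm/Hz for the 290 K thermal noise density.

Sensitivity = −174 + 10 log₁₀(B) + NF + SNR_min
= −174 + 71.73 + 3.41 + 23.6
= −75.26 dBm → −75.3 dBm

−75.3 dBm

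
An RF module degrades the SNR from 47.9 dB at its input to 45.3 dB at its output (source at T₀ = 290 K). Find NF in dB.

2.6 dB

NF (dB) = SNR_in(dB) − SNR_out(dB) when the source is at T₀
NF = 47.9 − 45.3 = 2.6 dB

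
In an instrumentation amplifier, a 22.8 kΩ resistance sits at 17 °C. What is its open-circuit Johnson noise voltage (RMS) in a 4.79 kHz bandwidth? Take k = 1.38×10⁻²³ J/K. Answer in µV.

T = 17 °C + 273.15 = 290.15 K
V_n = √(4kTRB)
4kTRB = 4 × 1.38×10⁻²³ × 290.15 × 2.28×10⁴ × 4.79×10³ = 1.75×10⁻¹² V²
V_n = √(1.75×10⁻¹²) = 1.32×10⁻⁶ V = 1.32 µV

1.32 µV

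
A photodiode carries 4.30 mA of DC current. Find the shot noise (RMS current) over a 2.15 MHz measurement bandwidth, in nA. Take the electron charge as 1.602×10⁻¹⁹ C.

54.4 nA

I_n = √(2qI·B)
2qI·B = 2 × 1.602×10⁻¹⁹ × 4.30×10⁻³ × 2.15×10⁶ = 2.96×10⁻¹⁵ A²
I_n = √(2.96×10⁻¹⁵) = 5.44×10⁻⁸ A = 54.4 nA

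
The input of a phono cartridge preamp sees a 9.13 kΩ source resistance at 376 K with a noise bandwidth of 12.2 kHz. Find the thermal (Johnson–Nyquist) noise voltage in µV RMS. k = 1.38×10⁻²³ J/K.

V_n = √(4kTRB)
4kTRB = 4 × 1.38×10⁻²³ × 376 × 9.13×10³ × 1.22×10⁴ = 2.31×10⁻¹² V²
V_n = √(2.31×10⁻¹²) = 1.52×10⁻⁶ V = 1.52 µV

1.52 µV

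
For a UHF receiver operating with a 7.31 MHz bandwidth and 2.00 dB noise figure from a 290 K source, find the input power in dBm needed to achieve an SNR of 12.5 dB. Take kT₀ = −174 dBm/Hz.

−90.9 dBm

Sensitivity = −174 + 10 log₁₀(B) + NF + SNR_min
= −174 + 68.64 + 2.00 + 12.5
= −90.86 dBm → −90.9 dBm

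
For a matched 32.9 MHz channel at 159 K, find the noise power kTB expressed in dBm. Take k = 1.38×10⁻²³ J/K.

−101.4 dBm

P_n = kTB = 1.38×10⁻²³ × 159 × 3.29×10⁷ = 7.22×10⁻¹⁴ W
In dBm: 10 log₁₀(7.22×10⁻¹⁴ / 10⁻³) = −101.4 dBm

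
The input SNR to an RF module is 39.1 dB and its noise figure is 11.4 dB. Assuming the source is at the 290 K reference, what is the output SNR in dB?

27.7 dB

By definition F = SNR_in/SNR_out, so in dB: SNR_out = SNR_in − NF
SNR_out = 39.1 − 11.4 = 27.7 dB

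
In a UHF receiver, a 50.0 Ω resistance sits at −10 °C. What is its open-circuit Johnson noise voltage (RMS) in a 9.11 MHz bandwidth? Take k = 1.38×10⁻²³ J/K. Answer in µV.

2.57 µV

T = −10 °C + 273.15 = 263.15 K
V_n = √(4kTRB)
4kTRB = 4 × 1.38×10⁻²³ × 263.15 × 5.00×10¹ × 9.11×10⁶ = 6.62×10⁻¹² V²
V_n = √(6.62×10⁻¹²) = 2.57×10⁻⁶ V = 2.57 µV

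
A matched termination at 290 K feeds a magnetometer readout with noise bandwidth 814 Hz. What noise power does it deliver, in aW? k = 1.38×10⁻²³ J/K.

3.26 aW

P_n = kTB = 1.38×10⁻²³ × 290 × 8.14×10² = 3.26×10⁻¹⁸ W = 3.26 aW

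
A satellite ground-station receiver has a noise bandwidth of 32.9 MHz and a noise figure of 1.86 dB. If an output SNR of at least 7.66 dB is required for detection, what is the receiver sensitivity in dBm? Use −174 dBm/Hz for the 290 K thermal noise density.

Sensitivity = −174 + 10 log₁₀(B) + NF + SNR_min
= −174 + 75.17 + 1.86 + 7.66
= −89.31 dBm → −89.3 dBm

−89.3 dBm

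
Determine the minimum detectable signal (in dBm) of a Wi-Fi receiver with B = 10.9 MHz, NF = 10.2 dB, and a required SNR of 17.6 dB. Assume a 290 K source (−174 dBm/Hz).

Sensitivity = −174 + 10 log₁₀(B) + NF + SNR_min
= −174 + 70.37 + 10.2 + 17.6
= −75.83 dBm → −75.8 dBm

−75.8 dBm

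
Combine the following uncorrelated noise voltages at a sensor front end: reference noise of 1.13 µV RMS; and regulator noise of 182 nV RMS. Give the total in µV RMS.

1.14 µV

Uncorrelated sources add in power (mean-square): V_tot = √(ΣV_i²)
V_tot = √[(1.13×10⁻⁶)² + (1.82×10⁻⁷)²] = 1.14×10⁻⁶ V = 1.14 µV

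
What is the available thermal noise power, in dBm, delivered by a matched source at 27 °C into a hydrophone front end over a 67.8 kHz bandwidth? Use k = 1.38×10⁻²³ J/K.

T = 27 °C + 273.15 = 300.15 K
P_n = kTB = 1.38×10⁻²³ × 300.15 × 6.78×10⁴ = 2.81×10⁻¹⁶ W
In dBm: 10 log₁₀(2.81×10⁻¹⁶ / 10⁻³) = −125.5 dBm

−125.5 dBm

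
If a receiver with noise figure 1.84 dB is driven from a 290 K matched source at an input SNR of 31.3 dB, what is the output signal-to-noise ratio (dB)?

29.46 dB

By definition F = SNR_in/SNR_out, so in dB: SNR_out = SNR_in − NF
SNR_out = 31.3 − 1.84 = 29.46 dB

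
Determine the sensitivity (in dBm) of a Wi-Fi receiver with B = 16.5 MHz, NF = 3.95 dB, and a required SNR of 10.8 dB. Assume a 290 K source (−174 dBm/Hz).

Sensitivity = −174 + 10 log₁₀(B) + NF + SNR_min
= −174 + 72.17 + 3.95 + 10.8
= −87.08 dBm → −87.1 dBm

−87.1 dBm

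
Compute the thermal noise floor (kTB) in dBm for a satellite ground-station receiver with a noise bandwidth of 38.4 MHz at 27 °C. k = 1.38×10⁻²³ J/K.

T = 27 °C + 273.15 = 300.15 K
P_n = kTB = 1.38×10⁻²³ × 300.15 × 3.84×10⁷ = 1.59×10⁻¹³ W
In dBm: 10 log₁₀(1.59×10⁻¹³ / 10⁻³) = −98.0 dBm

−98.0 dBm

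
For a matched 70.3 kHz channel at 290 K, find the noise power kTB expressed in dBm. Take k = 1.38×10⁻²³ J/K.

P_n = kTB = 1.38×10⁻²³ × 290 × 7.03×10⁴ = 2.81×10⁻¹⁶ W
In dBm: 10 log₁₀(2.81×10⁻¹⁶ / 10⁻³) = −125.5 dBm

−125.5 dBm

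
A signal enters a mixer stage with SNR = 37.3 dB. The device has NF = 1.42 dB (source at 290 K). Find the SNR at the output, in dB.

By definition F = SNR_in/SNR_out, so in dB: SNR_out = SNR_in − NF
SNR_out = 37.3 − 1.42 = 35.88 dB

35.88 dB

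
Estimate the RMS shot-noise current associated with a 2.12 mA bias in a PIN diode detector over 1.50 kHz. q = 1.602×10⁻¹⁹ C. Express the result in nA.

1.01 nA

I_n = √(2qI·B)
2qI·B = 2 × 1.602×10⁻¹⁹ × 2.12×10⁻³ × 1.50×10³ = 1.02×10⁻¹⁸ A²
I_n = √(1.02×10⁻¹⁸) = 1.01×10⁻⁹ A = 1.01 nA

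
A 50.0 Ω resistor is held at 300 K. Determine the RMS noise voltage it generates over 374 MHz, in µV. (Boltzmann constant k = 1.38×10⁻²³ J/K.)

V_n = √(4kTRB)
4kTRB = 4 × 1.38×10⁻²³ × 300 × 5.00×10¹ × 3.74×10⁸ = 3.10×10⁻¹⁰ V²
V_n = √(3.10×10⁻¹⁰) = 1.76×10⁻⁵ V = 17.6 µV

17.6 µV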